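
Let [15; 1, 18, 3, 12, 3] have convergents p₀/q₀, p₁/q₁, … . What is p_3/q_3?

925/58

Using pₖ = aₖpₖ₋₁ + pₖ₋₂, qₖ = aₖqₖ₋₁ + qₖ₋₂ (with p₋₁=1, p₋₂=0, q₋₁=0, q₋₂=1):
  k=0: a=15, p=15, q=1
  k=1: a=1, p=16, q=1
  k=2: a=18, p=303, q=19
  k=3: a=3, p=925, q=58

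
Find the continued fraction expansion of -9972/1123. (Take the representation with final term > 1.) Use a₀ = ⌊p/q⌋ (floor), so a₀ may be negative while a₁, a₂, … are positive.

[-9; 8, 3, 7, 6]

-9972 = -9·1123 + 135
1123 = 8·135 + 43
135 = 3·43 + 6
43 = 7·6 + 1
6 = 6·1 + 0  (stop)
So -9972/1123 = [-9; 8, 3, 7, 6].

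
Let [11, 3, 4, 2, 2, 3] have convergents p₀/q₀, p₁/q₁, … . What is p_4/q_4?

Using pₖ = aₖpₖ₋₁ + pₖ₋₂, qₖ = aₖqₖ₋₁ + qₖ₋₂ (with p₋₁=1, p₋₂=0, q₋₁=0, q₋₂=1):
  k=0: a=11, p=11, q=1
  k=1: a=3, p=34, q=3
  k=2: a=4, p=147, q=13
  k=3: a=2, p=328, q=29
  k=4: a=2, p=803, q=71

803/71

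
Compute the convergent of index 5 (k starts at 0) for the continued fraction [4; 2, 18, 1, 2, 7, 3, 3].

Using pₖ = aₖpₖ₋₁ + pₖ₋₂, qₖ = aₖqₖ₋₁ + qₖ₋₂ (with p₋₁=1, p₋₂=0, q₋₁=0, q₋₂=1):
  k=0: a=4, p=4, q=1
  k=1: a=2, p=9, q=2
  k=2: a=18, p=166, q=37
  k=3: a=1, p=175, q=39
  k=4: a=2, p=516, q=115
  k=5: a=7, p=3787, q=844

3787/844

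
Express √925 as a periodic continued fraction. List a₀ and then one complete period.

[30; 2, 2, 2, 2, 60]

a₀ = ⌊√925⌋ = 30.
With m₀=0, d₀=1 and mₖ₊₁ = dₖaₖ − mₖ, dₖ₊₁ = (n − mₖ₊₁²)/dₖ, aₖ₊₁ = ⌊(a₀+mₖ₊₁)/dₖ₊₁⌋:
  k=1: m=30, d=25, a=2
  k=2: m=20, d=21, a=2
  k=3: m=22, d=21, a=2
  k=4: m=20, d=25, a=2
  k=5: m=30, d=1, a=60
d=1 and a=2a₀=60 at k=5, so the next step gives (m, d) = (30, 25) again — its k=1 value — and the period has length 5.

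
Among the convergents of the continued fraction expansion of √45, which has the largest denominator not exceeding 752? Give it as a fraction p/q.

2207/329

√45 = [6; 1, 2, 2, 2, 1, 12, …] (period length 6).
Convergents:
  p_0/q_0 = 6/1
  p_1/q_1 = 7/1
  p_2/q_2 = 20/3
  p_3/q_3 = 47/7
  p_4/q_4 = 114/17
  p_5/q_5 = 161/24
  p_6/q_6 = 2046/305
  p_7/q_7 = 2207/329
  p_8/q_8 = 6460/963
q_7 = 329 ≤ 752 < 963 = q_8, so the answer is 2207/329.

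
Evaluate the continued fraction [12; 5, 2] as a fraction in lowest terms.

Using pₖ = aₖpₖ₋₁ + pₖ₋₂ and qₖ = aₖqₖ₋₁ + qₖ₋₂:
  k=0: a=12, p=12, q=1
  k=1: a=5, p=61, q=5
  k=2: a=2, p=134, q=11

134/11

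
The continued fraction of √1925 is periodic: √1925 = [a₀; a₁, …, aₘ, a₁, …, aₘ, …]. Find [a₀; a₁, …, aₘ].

[43; 1, 6, 1, 86]

a₀ = ⌊√1925⌋ = 43.
With m₀=0, d₀=1 and mₖ₊₁ = dₖaₖ − mₖ, dₖ₊₁ = (n − mₖ₊₁²)/dₖ, aₖ₊₁ = ⌊(a₀+mₖ₊₁)/dₖ₊₁⌋:
  k=1: m=43, d=76, a=1
  k=2: m=33, d=11, a=6
  k=3: m=33, d=76, a=1
  k=4: m=43, d=1, a=86
d=1 and a=2a₀=86 at k=4, so the next step gives (m, d) = (43, 76) again — its k=1 value — and the period has length 4.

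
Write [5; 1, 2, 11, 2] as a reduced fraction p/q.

Using pₖ = aₖpₖ₋₁ + pₖ₋₂ and qₖ = aₖqₖ₋₁ + qₖ₋₂:
  k=0: a=5, p=5, q=1
  k=1: a=1, p=6, q=1
  k=2: a=2, p=17, q=3
  k=3: a=11, p=193, q=34
  k=4: a=2, p=403, q=71

403/71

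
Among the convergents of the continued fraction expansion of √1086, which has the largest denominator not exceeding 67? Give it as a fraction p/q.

√1086 = [32; 1, 20, 1, 64, …] (period length 4).
Convergents:
  p_0/q_0 = 32/1
  p_1/q_1 = 33/1
  p_2/q_2 = 692/21
  p_3/q_3 = 725/22
  p_4/q_4 = 47092/1429
q_3 = 22 ≤ 67 < 1429 = q_4, so the answer is 725/22.

725/22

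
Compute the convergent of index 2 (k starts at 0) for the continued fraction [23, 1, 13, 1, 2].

335/14

Using pₖ = aₖpₖ₋₁ + pₖ₋₂, qₖ = aₖqₖ₋₁ + qₖ₋₂ (with p₋₁=1, p₋₂=0, q₋₁=0, q₋₂=1):
  k=0: a=23, p=23, q=1
  k=1: a=1, p=24, q=1
  k=2: a=13, p=335, q=14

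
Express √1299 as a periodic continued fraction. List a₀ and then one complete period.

a₀ = ⌊√1299⌋ = 36.
With m₀=0, d₀=1 and mₖ₊₁ = dₖaₖ − mₖ, dₖ₊₁ = (n − mₖ₊₁²)/dₖ, aₖ₊₁ = ⌊(a₀+mₖ₊₁)/dₖ₊₁⌋:
  k=1: m=36, d=3, a=24
  k=2: m=36, d=1, a=72
d=1 and a=2a₀=72 at k=2, so the next step gives (m, d) = (36, 3) again — its k=1 value — and the period has length 2.

[36; 24, 72]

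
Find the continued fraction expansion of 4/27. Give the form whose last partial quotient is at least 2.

[0; 6, 1, 3]

4 = 0·27 + 4
27 = 6·4 + 3
4 = 1·3 + 1
3 = 3·1 + 0  (stop)
So 4/27 = [0; 6, 1, 3].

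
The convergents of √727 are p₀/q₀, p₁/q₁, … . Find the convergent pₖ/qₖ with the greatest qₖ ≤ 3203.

39285/1457

√727 = [26; 1, 25, 1, 52, …] (period length 4).
Convergents:
  p_0/q_0 = 26/1
  p_1/q_1 = 27/1
  p_2/q_2 = 701/26
  p_3/q_3 = 728/27
  p_4/q_4 = 38557/1430
  p_5/q_5 = 39285/1457
  p_6/q_6 = 1020682/37855
q_5 = 1457 ≤ 3203 < 37855 = q_6, so the answer is 39285/1457.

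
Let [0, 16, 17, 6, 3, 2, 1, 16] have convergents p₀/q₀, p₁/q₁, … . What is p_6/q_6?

Using pₖ = aₖpₖ₋₁ + pₖ₋₂, qₖ = aₖqₖ₋₁ + qₖ₋₂ (with p₋₁=1, p₋₂=0, q₋₁=0, q₋₂=1):
  k=0: a=0, p=0, q=1
  k=1: a=16, p=1, q=16
  k=2: a=17, p=17, q=273
  k=3: a=6, p=103, q=1654
  k=4: a=3, p=326, q=5235
  k=5: a=2, p=755, q=12124
  k=6: a=1, p=1081, q=17359

1081/17359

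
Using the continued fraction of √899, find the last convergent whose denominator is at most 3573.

106111/3539

√899 = [29; 1, 58, …] (period length 2).
Convergents:
  p_0/q_0 = 29/1
  p_1/q_1 = 30/1
  p_2/q_2 = 1769/59
  p_3/q_3 = 1799/60
  p_4/q_4 = 106111/3539
  p_5/q_5 = 107910/3599
q_4 = 3539 ≤ 3573 < 3599 = q_5, so the answer is 106111/3539.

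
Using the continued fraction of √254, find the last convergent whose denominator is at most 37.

255/16

√254 = [15; 1, 14, 1, 30, …] (period length 4).
Convergents:
  p_0/q_0 = 15/1
  p_1/q_1 = 16/1
  p_2/q_2 = 239/15
  p_3/q_3 = 255/16
  p_4/q_4 = 7889/495
q_3 = 16 ≤ 37 < 495 = q_4, so the answer is 255/16.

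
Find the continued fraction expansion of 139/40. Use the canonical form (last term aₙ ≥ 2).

[3; 2, 9, 2]

139 = 3*40 + 19
40 = 2*19 + 2
19 = 9*2 + 1
2 = 2*1 + 0  (stop)
So 139/40 = [3; 2, 9, 2].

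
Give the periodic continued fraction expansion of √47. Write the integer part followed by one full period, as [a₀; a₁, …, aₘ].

a₀ = ⌊√47⌋ = 6.
With m₀=0, d₀=1 and mₖ₊₁ = dₖaₖ − mₖ, dₖ₊₁ = (n − mₖ₊₁²)/dₖ, aₖ₊₁ = ⌊(a₀+mₖ₊₁)/dₖ₊₁⌋:
  k=1: m=6, d=11, a=1
  k=2: m=5, d=2, a=5
  k=3: m=5, d=11, a=1
  k=4: m=6, d=1, a=12
d=1 and a=2a₀=12 at k=4, so the next step gives (m, d) = (6, 11) again — its k=1 value — and the period has length 4.

[6; 1, 5, 1, 12]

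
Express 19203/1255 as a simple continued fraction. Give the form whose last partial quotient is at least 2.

19203 = 15×1255 + 378
1255 = 3×378 + 121
378 = 3×121 + 15
121 = 8×15 + 1
15 = 15×1 + 0  (stop)
So 19203/1255 = [15; 3, 3, 8, 15].

[15; 3, 3, 8, 15]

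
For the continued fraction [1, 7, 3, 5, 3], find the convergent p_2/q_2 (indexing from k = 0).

25/22

Using pₖ = aₖpₖ₋₁ + pₖ₋₂, qₖ = aₖqₖ₋₁ + qₖ₋₂ (with p₋₁=1, p₋₂=0, q₋₁=0, q₋₂=1):
  k=0: a=1, p=1, q=1
  k=1: a=7, p=8, q=7
  k=2: a=3, p=25, q=22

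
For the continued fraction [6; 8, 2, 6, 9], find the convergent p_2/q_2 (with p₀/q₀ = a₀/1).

104/17

Using pₖ = aₖpₖ₋₁ + pₖ₋₂, qₖ = aₖqₖ₋₁ + qₖ₋₂ (with p₋₁=1, p₋₂=0, q₋₁=0, q₋₂=1):
  k=0: a=6, p=6, q=1
  k=1: a=8, p=49, q=8
  k=2: a=2, p=104, q=17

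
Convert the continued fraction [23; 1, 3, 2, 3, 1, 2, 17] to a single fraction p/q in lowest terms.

Fold from the inside: start with 17/1.
  2 + 1/17 = 35/17
  1 + 17/35 = 52/35
  3 + 35/52 = 191/52
  2 + 52/191 = 434/191
  3 + 191/434 = 1493/434
  1 + 434/1493 = 1927/1493
  23 + 1493/1927 = 45814/1927

45814/1927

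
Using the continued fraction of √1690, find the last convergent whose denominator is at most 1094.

27379/666

√1690 = [41; 9, 8, 9, 82, …] (period length 4).
Convergents:
  p_0/q_0 = 41/1
  p_1/q_1 = 370/9
  p_2/q_2 = 3001/73
  p_3/q_3 = 27379/666
  p_4/q_4 = 2248079/54685
q_3 = 666 ≤ 1094 < 54685 = q_4, so the answer is 27379/666.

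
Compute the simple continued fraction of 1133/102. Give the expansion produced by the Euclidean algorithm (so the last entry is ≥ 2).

[11; 9, 3, 1, 2]

1133 = 11·102 + 11
102 = 9·11 + 3
11 = 3·3 + 2
3 = 1·2 + 1
2 = 2·1 + 0  (stop)
So 1133/102 = [11; 9, 3, 1, 2].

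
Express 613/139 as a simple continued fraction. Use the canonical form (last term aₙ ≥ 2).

613 = 4*139 + 57
139 = 2*57 + 25
57 = 2*25 + 7
25 = 3*7 + 4
7 = 1*4 + 3
4 = 1*3 + 1
3 = 3*1 + 0  (stop)
So 613/139 = [4; 2, 2, 3, 1, 1, 3].

[4; 2, 2, 3, 1, 1, 3]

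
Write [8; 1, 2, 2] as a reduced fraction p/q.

Using pₖ = aₖpₖ₋₁ + pₖ₋₂ and qₖ = aₖqₖ₋₁ + qₖ₋₂:
  k=0: a=8, p=8, q=1
  k=1: a=1, p=9, q=1
  k=2: a=2, p=26, q=3
  k=3: a=2, p=61, q=7

61/7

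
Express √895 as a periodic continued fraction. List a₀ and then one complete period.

[29; 1, 10, 1, 58]

a₀ = ⌊√895⌋ = 29.
With m₀=0, d₀=1 and mₖ₊₁ = dₖaₖ − mₖ, dₖ₊₁ = (n − mₖ₊₁²)/dₖ, aₖ₊₁ = ⌊(a₀+mₖ₊₁)/dₖ₊₁⌋:
  k=1: m=29, d=54, a=1
  k=2: m=25, d=5, a=10
  k=3: m=25, d=54, a=1
  k=4: m=29, d=1, a=58
d=1 and a=2a₀=58 at k=4, so the next step gives (m, d) = (29, 54) again — its k=1 value — and the period has length 4.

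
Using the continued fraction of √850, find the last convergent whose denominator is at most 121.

√850 = [29; 6, 2, 6, 58, …] (period length 4).
Convergents:
  p_0/q_0 = 29/1
  p_1/q_1 = 175/6
  p_2/q_2 = 379/13
  p_3/q_3 = 2449/84
  p_4/q_4 = 142421/4885
q_3 = 84 ≤ 121 < 4885 = q_4, so the answer is 2449/84.

2449/84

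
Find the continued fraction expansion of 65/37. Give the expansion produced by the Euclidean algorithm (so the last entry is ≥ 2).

65 = 1·37 + 28
37 = 1·28 + 9
28 = 3·9 + 1
9 = 9·1 + 0  (stop)
So 65/37 = [1; 1, 3, 9].

[1; 1, 3, 9]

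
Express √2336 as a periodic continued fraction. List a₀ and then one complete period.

[48; 3, 96]

a₀ = ⌊√2336⌋ = 48.
With m₀=0, d₀=1 and mₖ₊₁ = dₖaₖ − mₖ, dₖ₊₁ = (n − mₖ₊₁²)/dₖ, aₖ₊₁ = ⌊(a₀+mₖ₊₁)/dₖ₊₁⌋:
  k=1: m=48, d=32, a=3
  k=2: m=48, d=1, a=96
d=1 and a=2a₀=96 at k=2, so the next step gives (m, d) = (48, 32) again — its k=1 value — and the period has length 2.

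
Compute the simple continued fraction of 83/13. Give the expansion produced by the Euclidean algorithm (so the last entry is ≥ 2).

83 = 6·13 + 5
13 = 2·5 + 3
5 = 1·3 + 2
3 = 1·2 + 1
2 = 2·1 + 0  (stop)
So 83/13 = [6; 2, 1, 1, 2].

[6; 2, 1, 1, 2]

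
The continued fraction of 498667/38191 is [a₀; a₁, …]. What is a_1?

17

498667 = 13·38191 + 2184   →  a_0 = 13
38191 = 17·2184 + 1063   →  a_1 = 17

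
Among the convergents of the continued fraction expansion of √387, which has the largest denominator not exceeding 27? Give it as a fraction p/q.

√387 = [19; 1, 2, 19, 2, 1, 38, …] (period length 6).
Convergents:
  p_0/q_0 = 19/1
  p_1/q_1 = 20/1
  p_2/q_2 = 59/3
  p_3/q_3 = 1141/58
q_2 = 3 ≤ 27 < 58 = q_3, so the answer is 59/3.

59/3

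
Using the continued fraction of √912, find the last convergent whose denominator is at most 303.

√912 = [30; 5, 60, …] (period length 2).
Convergents:
  p_0/q_0 = 30/1
  p_1/q_1 = 151/5
  p_2/q_2 = 9090/301
  p_3/q_3 = 45601/1510
q_2 = 301 ≤ 303 < 1510 = q_3, so the answer is 9090/301.

9090/301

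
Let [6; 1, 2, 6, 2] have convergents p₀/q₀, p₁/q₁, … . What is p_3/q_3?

Using pₖ = aₖpₖ₋₁ + pₖ₋₂, qₖ = aₖqₖ₋₁ + qₖ₋₂ (with p₋₁=1, p₋₂=0, q₋₁=0, q₋₂=1):
  k=0: a=6, p=6, q=1
  k=1: a=1, p=7, q=1
  k=2: a=2, p=20, q=3
  k=3: a=6, p=127, q=19

127/19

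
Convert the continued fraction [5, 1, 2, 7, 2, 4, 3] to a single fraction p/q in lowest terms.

3846/677

Fold from the inside: start with 3/1.
  4 + 1/3 = 13/3
  2 + 3/13 = 29/13
  7 + 13/29 = 216/29
  2 + 29/216 = 461/216
  1 + 216/461 = 677/461
  5 + 461/677 = 3846/677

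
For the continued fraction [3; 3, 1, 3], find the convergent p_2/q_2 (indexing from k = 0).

Using pₖ = aₖpₖ₋₁ + pₖ₋₂, qₖ = aₖqₖ₋₁ + qₖ₋₂ (with p₋₁=1, p₋₂=0, q₋₁=0, q₋₂=1):
  k=0: a=3, p=3, q=1
  k=1: a=3, p=10, q=3
  k=2: a=1, p=13, q=4

13/4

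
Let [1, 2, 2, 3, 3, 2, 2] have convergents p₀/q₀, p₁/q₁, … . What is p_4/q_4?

Using pₖ = aₖpₖ₋₁ + pₖ₋₂, qₖ = aₖqₖ₋₁ + qₖ₋₂ (with p₋₁=1, p₋₂=0, q₋₁=0, q₋₂=1):
  k=0: a=1, p=1, q=1
  k=1: a=2, p=3, q=2
  k=2: a=2, p=7, q=5
  k=3: a=3, p=24, q=17
  k=4: a=3, p=79, q=56

79/56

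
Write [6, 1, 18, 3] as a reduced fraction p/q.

403/58

Fold from the inside: start with 3/1.
  18 + 1/3 = 55/3
  1 + 3/55 = 58/55
  6 + 55/58 = 403/58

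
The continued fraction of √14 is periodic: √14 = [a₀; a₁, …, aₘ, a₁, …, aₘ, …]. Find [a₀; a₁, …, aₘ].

[3; 1, 2, 1, 6]

a₀ = ⌊√14⌋ = 3.
With m₀=0, d₀=1 and mₖ₊₁ = dₖaₖ − mₖ, dₖ₊₁ = (n − mₖ₊₁²)/dₖ, aₖ₊₁ = ⌊(a₀+mₖ₊₁)/dₖ₊₁⌋:
  k=1: m=3, d=5, a=1
  k=2: m=2, d=2, a=2
  k=3: m=2, d=5, a=1
  k=4: m=3, d=1, a=6
d=1 and a=2a₀=6 at k=4, so the next step gives (m, d) = (3, 5) again — its k=1 value — and the period has length 4.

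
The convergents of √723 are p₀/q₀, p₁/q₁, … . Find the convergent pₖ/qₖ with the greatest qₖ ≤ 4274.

104086/3871

√723 = [26; 1, 7, 1, 52, …] (period length 4).
Convergents:
  p_0/q_0 = 26/1
  p_1/q_1 = 27/1
  p_2/q_2 = 215/8
  p_3/q_3 = 242/9
  p_4/q_4 = 12799/476
  p_5/q_5 = 13041/485
  p_6/q_6 = 104086/3871
  p_7/q_7 = 117127/4356
q_6 = 3871 ≤ 4274 < 4356 = q_7, so the answer is 104086/3871.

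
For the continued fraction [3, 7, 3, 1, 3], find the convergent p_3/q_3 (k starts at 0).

91/29

Using pₖ = aₖpₖ₋₁ + pₖ₋₂, qₖ = aₖqₖ₋₁ + qₖ₋₂ (with p₋₁=1, p₋₂=0, q₋₁=0, q₋₂=1):
  k=0: a=3, p=3, q=1
  k=1: a=7, p=22, q=7
  k=2: a=3, p=69, q=22
  k=3: a=1, p=91, q=29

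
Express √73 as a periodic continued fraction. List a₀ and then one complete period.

[8; 1, 1, 5, 5, 1, 1, 16]

a₀ = ⌊√73⌋ = 8.
With m₀=0, d₀=1 and mₖ₊₁ = dₖaₖ − mₖ, dₖ₊₁ = (n − mₖ₊₁²)/dₖ, aₖ₊₁ = ⌊(a₀+mₖ₊₁)/dₖ₊₁⌋:
  k=1: m=8, d=9, a=1
  k=2: m=1, d=8, a=1
  k=3: m=7, d=3, a=5
  k=4: m=8, d=3, a=5
  k=5: m=7, d=8, a=1
  k=6: m=1, d=9, a=1
  k=7: m=8, d=1, a=16
d=1 and a=2a₀=16 at k=7, so the next step gives (m, d) = (8, 9) again — its k=1 value — and the period has length 7.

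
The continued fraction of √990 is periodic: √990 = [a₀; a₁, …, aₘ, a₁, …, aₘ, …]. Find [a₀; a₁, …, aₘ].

[31; 2, 6, 2, 62]

a₀ = ⌊√990⌋ = 31.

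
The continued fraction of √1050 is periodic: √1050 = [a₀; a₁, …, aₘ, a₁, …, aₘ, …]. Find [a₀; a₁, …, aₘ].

a₀ = ⌊√1050⌋ = 32.
With m₀=0, d₀=1 and mₖ₊₁ = dₖaₖ − mₖ, dₖ₊₁ = (n − mₖ₊₁²)/dₖ, aₖ₊₁ = ⌊(a₀+mₖ₊₁)/dₖ₊₁⌋:
  k=1: m=32, d=26, a=2
  k=2: m=20, d=25, a=2
  k=3: m=30, d=6, a=10
  k=4: m=30, d=25, a=2
  k=5: m=20, d=26, a=2
  k=6: m=32, d=1, a=64
d=1 and a=2a₀=64 at k=6, so the next step gives (m, d) = (32, 26) again — its k=1 value — and the period has length 6.

[32; 2, 2, 10, 2, 2, 64]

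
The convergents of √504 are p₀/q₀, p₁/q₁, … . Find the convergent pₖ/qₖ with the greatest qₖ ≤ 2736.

40365/1798

√504 = [22; 2, 4, 2, 44, …] (period length 4).
Convergents:
  p_0/q_0 = 22/1
  p_1/q_1 = 45/2
  p_2/q_2 = 202/9
  p_3/q_3 = 449/20
  p_4/q_4 = 19958/889
  p_5/q_5 = 40365/1798
  p_6/q_6 = 181418/8081
q_5 = 1798 ≤ 2736 < 8081 = q_6, so the answer is 40365/1798.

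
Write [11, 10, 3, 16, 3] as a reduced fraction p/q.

Using pₖ = aₖpₖ₋₁ + pₖ₋₂ and qₖ = aₖqₖ₋₁ + qₖ₋₂:
  k=0: a=11, p=11, q=1
  k=1: a=10, p=111, q=10
  k=2: a=3, p=344, q=31
  k=3: a=16, p=5615, q=506
  k=4: a=3, p=17189, q=1549

17189/1549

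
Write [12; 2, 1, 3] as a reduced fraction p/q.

136/11

Fold from the inside: start with 3/1.
  1 + 1/3 = 4/3
  2 + 3/4 = 11/4
  12 + 4/11 = 136/11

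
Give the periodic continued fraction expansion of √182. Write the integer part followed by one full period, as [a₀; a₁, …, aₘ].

a₀ = ⌊√182⌋ = 13.
With m₀=0, d₀=1 and mₖ₊₁ = dₖaₖ − mₖ, dₖ₊₁ = (n − mₖ₊₁²)/dₖ, aₖ₊₁ = ⌊(a₀+mₖ₊₁)/dₖ₊₁⌋:
  k=1: m=13, d=13, a=2
  k=2: m=13, d=1, a=26
d=1 and a=2a₀=26 at k=2, so the next step gives (m, d) = (13, 13) again — its k=1 value — and the period has length 2.

[13; 2, 26]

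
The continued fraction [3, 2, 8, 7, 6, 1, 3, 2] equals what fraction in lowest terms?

26151/7534

Fold from the inside: start with 2/1.
  3 + 1/2 = 7/2
  1 + 2/7 = 9/7
  6 + 7/9 = 61/9
  7 + 9/61 = 436/61
  8 + 61/436 = 3549/436
  2 + 436/3549 = 7534/3549
  3 + 3549/7534 = 26151/7534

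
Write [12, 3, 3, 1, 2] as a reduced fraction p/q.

Fold from the inside: start with 2/1.
  1 + 1/2 = 3/2
  3 + 2/3 = 11/3
  3 + 3/11 = 36/11
  12 + 11/36 = 443/36

443/36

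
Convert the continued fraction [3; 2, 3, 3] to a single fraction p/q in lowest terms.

79/23

Using pₖ = aₖpₖ₋₁ + pₖ₋₂ and qₖ = aₖqₖ₋₁ + qₖ₋₂:
  k=0: a=3, p=3, q=1
  k=1: a=2, p=7, q=2
  k=2: a=3, p=24, q=7
  k=3: a=3, p=79, q=23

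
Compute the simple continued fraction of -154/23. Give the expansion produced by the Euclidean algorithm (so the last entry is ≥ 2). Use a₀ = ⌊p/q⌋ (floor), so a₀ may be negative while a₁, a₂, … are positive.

[-7; 3, 3, 2]

-154 = -7·23 + 7
23 = 3·7 + 2
7 = 3·2 + 1
2 = 2·1 + 0  (stop)
So -154/23 = [-7; 3, 3, 2].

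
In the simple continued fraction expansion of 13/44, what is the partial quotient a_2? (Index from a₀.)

13 = 0·44 + 13   →  a_0 = 0
44 = 3·13 + 5   →  a_1 = 3
13 = 2·5 + 3   →  a_2 = 2

2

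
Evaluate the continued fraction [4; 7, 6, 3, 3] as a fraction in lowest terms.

1867/451

Fold from the inside: start with 3/1.
  3 + 1/3 = 10/3
  6 + 3/10 = 63/10
  7 + 10/63 = 451/63
  4 + 63/451 = 1867/451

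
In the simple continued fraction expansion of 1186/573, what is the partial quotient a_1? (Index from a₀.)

1186 = 2·573 + 40   →  a_0 = 2
573 = 14·40 + 13   →  a_1 = 14

14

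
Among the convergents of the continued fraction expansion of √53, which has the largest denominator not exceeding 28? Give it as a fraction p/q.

√53 = [7; 3, 1, 1, 3, 14, …] (period length 5).
Convergents:
  p_0/q_0 = 7/1
  p_1/q_1 = 22/3
  p_2/q_2 = 29/4
  p_3/q_3 = 51/7
  p_4/q_4 = 182/25
  p_5/q_5 = 2599/357
q_4 = 25 ≤ 28 < 357 = q_5, so the answer is 182/25.

182/25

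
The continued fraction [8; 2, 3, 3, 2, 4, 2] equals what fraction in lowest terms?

Using pₖ = aₖpₖ₋₁ + pₖ₋₂ and qₖ = aₖqₖ₋₁ + qₖ₋₂:
  k=0: a=8, p=8, q=1
  k=1: a=2, p=17, q=2
  k=2: a=3, p=59, q=7
  k=3: a=3, p=194, q=23
  k=4: a=2, p=447, q=53
  k=5: a=4, p=1982, q=235
  k=6: a=2, p=4411, q=523

4411/523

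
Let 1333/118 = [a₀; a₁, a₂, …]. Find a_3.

1333 = 11·118 + 35   →  a_0 = 11
118 = 3·35 + 13   →  a_1 = 3
35 = 2·13 + 9   →  a_2 = 2
13 = 1·9 + 4   →  a_3 = 1

1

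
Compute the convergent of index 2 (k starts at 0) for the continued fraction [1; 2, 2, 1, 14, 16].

7/5

Using pₖ = aₖpₖ₋₁ + pₖ₋₂, qₖ = aₖqₖ₋₁ + qₖ₋₂ (with p₋₁=1, p₋₂=0, q₋₁=0, q₋₂=1):
  k=0: a=1, p=1, q=1
  k=1: a=2, p=3, q=2
  k=2: a=2, p=7, q=5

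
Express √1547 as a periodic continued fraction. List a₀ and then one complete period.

[39; 3, 78]

a₀ = ⌊√1547⌋ = 39.
With m₀=0, d₀=1 and mₖ₊₁ = dₖaₖ − mₖ, dₖ₊₁ = (n − mₖ₊₁²)/dₖ, aₖ₊₁ = ⌊(a₀+mₖ₊₁)/dₖ₊₁⌋:
  k=1: m=39, d=26, a=3
  k=2: m=39, d=1, a=78
d=1 and a=2a₀=78 at k=2, so the next step gives (m, d) = (39, 26) again — its k=1 value — and the period has length 2.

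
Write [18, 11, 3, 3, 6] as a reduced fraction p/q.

Using pₖ = aₖpₖ₋₁ + pₖ₋₂ and qₖ = aₖqₖ₋₁ + qₖ₋₂:
  k=0: a=18, p=18, q=1
  k=1: a=11, p=199, q=11
  k=2: a=3, p=615, q=34
  k=3: a=3, p=2044, q=113
  k=4: a=6, p=12879, q=712

12879/712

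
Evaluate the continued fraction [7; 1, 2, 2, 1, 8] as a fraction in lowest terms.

670/87

Using pₖ = aₖpₖ₋₁ + pₖ₋₂ and qₖ = aₖqₖ₋₁ + qₖ₋₂:
  k=0: a=7, p=7, q=1
  k=1: a=1, p=8, q=1
  k=2: a=2, p=23, q=3
  k=3: a=2, p=54, q=7
  k=4: a=1, p=77, q=10
  k=5: a=8, p=670, q=87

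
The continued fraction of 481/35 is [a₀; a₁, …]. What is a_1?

481 = 13·35 + 26   →  a_0 = 13
35 = 1·26 + 9   →  a_1 = 1

1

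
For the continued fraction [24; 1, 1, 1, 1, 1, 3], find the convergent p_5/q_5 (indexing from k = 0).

Using pₖ = aₖpₖ₋₁ + pₖ₋₂, qₖ = aₖqₖ₋₁ + qₖ₋₂ (with p₋₁=1, p₋₂=0, q₋₁=0, q₋₂=1):
  k=0: a=24, p=24, q=1
  k=1: a=1, p=25, q=1
  k=2: a=1, p=49, q=2
  k=3: a=1, p=74, q=3
  k=4: a=1, p=123, q=5
  k=5: a=1, p=197, q=8

197/8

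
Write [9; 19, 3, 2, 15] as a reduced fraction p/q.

18855/2083

Using pₖ = aₖpₖ₋₁ + pₖ₋₂ and qₖ = aₖqₖ₋₁ + qₖ₋₂:
  k=0: a=9, p=9, q=1
  k=1: a=19, p=172, q=19
  k=2: a=3, p=525, q=58
  k=3: a=2, p=1222, q=135
  k=4: a=15, p=18855, q=2083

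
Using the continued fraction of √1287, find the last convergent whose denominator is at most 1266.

√1287 = [35; 1, 6, 1, 70, …] (period length 4).
Convergents:
  p_0/q_0 = 35/1
  p_1/q_1 = 36/1
  p_2/q_2 = 251/7
  p_3/q_3 = 287/8
  p_4/q_4 = 20341/567
  p_5/q_5 = 20628/575
  p_6/q_6 = 144109/4017
q_5 = 575 ≤ 1266 < 4017 = q_6, so the answer is 20628/575.

20628/575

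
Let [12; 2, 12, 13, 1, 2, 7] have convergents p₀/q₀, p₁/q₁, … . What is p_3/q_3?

Using pₖ = aₖpₖ₋₁ + pₖ₋₂, qₖ = aₖqₖ₋₁ + qₖ₋₂ (with p₋₁=1, p₋₂=0, q₋₁=0, q₋₂=1):
  k=0: a=12, p=12, q=1
  k=1: a=2, p=25, q=2
  k=2: a=12, p=312, q=25
  k=3: a=13, p=4081, q=327

4081/327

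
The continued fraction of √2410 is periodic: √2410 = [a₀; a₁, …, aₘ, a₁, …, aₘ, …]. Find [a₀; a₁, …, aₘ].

[49; 10, 1, 8, 1, 10, 98]

a₀ = ⌊√2410⌋ = 49.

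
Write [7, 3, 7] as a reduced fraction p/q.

161/22

Fold from the inside: start with 7/1.
  3 + 1/7 = 22/7
  7 + 7/22 = 161/22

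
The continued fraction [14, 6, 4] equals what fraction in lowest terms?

Fold from the inside: start with 4/1.
  6 + 1/4 = 25/4
  14 + 4/25 = 354/25

354/25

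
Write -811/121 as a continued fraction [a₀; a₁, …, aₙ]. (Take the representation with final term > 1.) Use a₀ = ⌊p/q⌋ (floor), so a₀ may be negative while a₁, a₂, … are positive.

-811 = -7*121 + 36
121 = 3*36 + 13
36 = 2*13 + 10
13 = 1*10 + 3
10 = 3*3 + 1
3 = 3*1 + 0  (stop)
So -811/121 = [-7; 3, 2, 1, 3, 3].

[-7; 3, 2, 1, 3, 3]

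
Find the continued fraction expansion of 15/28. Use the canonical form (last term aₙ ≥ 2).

[0; 1, 1, 6, 2]

15 = 0·28 + 15
28 = 1·15 + 13
15 = 1·13 + 2
13 = 6·2 + 1
2 = 2·1 + 0  (stop)
So 15/28 = [0; 1, 1, 6, 2].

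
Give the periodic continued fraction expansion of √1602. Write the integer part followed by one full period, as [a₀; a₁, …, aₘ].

[40; 40, 80]

a₀ = ⌊√1602⌋ = 40.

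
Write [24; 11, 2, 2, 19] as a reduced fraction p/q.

26641/1106

Using pₖ = aₖpₖ₋₁ + pₖ₋₂ and qₖ = aₖqₖ₋₁ + qₖ₋₂:
  k=0: a=24, p=24, q=1
  k=1: a=11, p=265, q=11
  k=2: a=2, p=554, q=23
  k=3: a=2, p=1373, q=57
  k=4: a=19, p=26641, q=1106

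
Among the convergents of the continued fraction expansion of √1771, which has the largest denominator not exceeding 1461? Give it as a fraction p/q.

√1771 = [42; 12, 84, …] (period length 2).
Convergents:
  p_0/q_0 = 42/1
  p_1/q_1 = 505/12
  p_2/q_2 = 42462/1009
  p_3/q_3 = 510049/12120
q_2 = 1009 ≤ 1461 < 12120 = q_3, so the answer is 42462/1009.

42462/1009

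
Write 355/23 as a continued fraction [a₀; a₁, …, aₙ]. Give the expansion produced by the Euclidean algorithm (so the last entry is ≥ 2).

[15; 2, 3, 3]

355 = 15*23 + 10
23 = 2*10 + 3
10 = 3*3 + 1
3 = 3*1 + 0  (stop)
So 355/23 = [15; 2, 3, 3].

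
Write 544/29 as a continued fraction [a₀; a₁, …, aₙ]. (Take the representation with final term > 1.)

[18; 1, 3, 7]

544 = 18*29 + 22
29 = 1*22 + 7
22 = 3*7 + 1
7 = 7*1 + 0  (stop)
So 544/29 = [18; 1, 3, 7].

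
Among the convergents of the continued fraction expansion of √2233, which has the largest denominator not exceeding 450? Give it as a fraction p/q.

10207/216

√2233 = [47; 3, 1, 12, 1, 3, 94, …] (period length 6).
Convergents:
  p_0/q_0 = 47/1
  p_1/q_1 = 142/3
  p_2/q_2 = 189/4
  p_3/q_3 = 2410/51
  p_4/q_4 = 2599/55
  p_5/q_5 = 10207/216
  p_6/q_6 = 962057/20359
q_5 = 216 ≤ 450 < 20359 = q_6, so the answer is 10207/216.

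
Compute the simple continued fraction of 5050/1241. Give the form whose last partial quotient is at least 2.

[4; 14, 2, 3, 12]

5050 = 4×1241 + 86
1241 = 14×86 + 37
86 = 2×37 + 12
37 = 3×12 + 1
12 = 12×1 + 0  (stop)
So 5050/1241 = [4; 14, 2, 3, 12].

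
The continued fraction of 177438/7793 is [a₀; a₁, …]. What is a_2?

3

177438 = 22·7793 + 5992   →  a_0 = 22
7793 = 1·5992 + 1801   →  a_1 = 1
5992 = 3·1801 + 589   →  a_2 = 3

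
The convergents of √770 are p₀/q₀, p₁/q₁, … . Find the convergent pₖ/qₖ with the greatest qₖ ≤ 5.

√770 = [27; 1, 2, 1, 54, …] (period length 4).
Convergents:
  p_0/q_0 = 27/1
  p_1/q_1 = 28/1
  p_2/q_2 = 83/3
  p_3/q_3 = 111/4
  p_4/q_4 = 6077/219
q_3 = 4 ≤ 5 < 219 = q_4, so the answer is 111/4.

111/4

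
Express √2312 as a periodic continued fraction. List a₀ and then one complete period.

[48; 12, 96]

a₀ = ⌊√2312⌋ = 48.
With m₀=0, d₀=1 and mₖ₊₁ = dₖaₖ − mₖ, dₖ₊₁ = (n − mₖ₊₁²)/dₖ, aₖ₊₁ = ⌊(a₀+mₖ₊₁)/dₖ₊₁⌋:
  k=1: m=48, d=8, a=12
  k=2: m=48, d=1, a=96
d=1 and a=2a₀=96 at k=2, so the next step gives (m, d) = (48, 8) again — its k=1 value — and the period has length 2.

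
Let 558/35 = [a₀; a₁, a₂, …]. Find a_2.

16

558 = 15·35 + 33   →  a_0 = 15
35 = 1·33 + 2   →  a_1 = 1
33 = 16·2 + 1   →  a_2 = 16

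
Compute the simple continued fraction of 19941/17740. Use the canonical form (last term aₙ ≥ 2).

19941 = 1·17740 + 2201
17740 = 8·2201 + 132
2201 = 16·132 + 89
132 = 1·89 + 43
89 = 2·43 + 3
43 = 14·3 + 1
3 = 3·1 + 0  (stop)
So 19941/17740 = [1; 8, 16, 1, 2, 14, 3].

[1; 8, 16, 1, 2, 14, 3]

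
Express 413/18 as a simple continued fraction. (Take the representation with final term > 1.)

[22; 1, 17]

413 = 22×18 + 17
18 = 1×17 + 1
17 = 17×1 + 0  (stop)
So 413/18 = [22; 1, 17].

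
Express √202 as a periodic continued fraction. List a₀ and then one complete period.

a₀ = ⌊√202⌋ = 14.
With m₀=0, d₀=1 and mₖ₊₁ = dₖaₖ − mₖ, dₖ₊₁ = (n − mₖ₊₁²)/dₖ, aₖ₊₁ = ⌊(a₀+mₖ₊₁)/dₖ₊₁⌋:
  k=1: m=14, d=6, a=4
  k=2: m=10, d=17, a=1
  k=3: m=7, d=9, a=2
  k=4: m=11, d=9, a=2
  k=5: m=7, d=17, a=1
  k=6: m=10, d=6, a=4
  k=7: m=14, d=1, a=28
d=1 and a=2a₀=28 at k=7, so the next step gives (m, d) = (14, 6) again — its k=1 value — and the period has length 7.

[14; 4, 1, 2, 2, 1, 4, 28]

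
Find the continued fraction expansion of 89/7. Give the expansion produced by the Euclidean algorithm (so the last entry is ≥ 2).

[12; 1, 2, 2]

89 = 12·7 + 5
7 = 1·5 + 2
5 = 2·2 + 1
2 = 2·1 + 0  (stop)
So 89/7 = [12; 1, 2, 2].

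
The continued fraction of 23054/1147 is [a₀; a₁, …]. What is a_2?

23054 = 20·1147 + 114   →  a_0 = 20
1147 = 10·114 + 7   →  a_1 = 10
114 = 16·7 + 2   →  a_2 = 16

16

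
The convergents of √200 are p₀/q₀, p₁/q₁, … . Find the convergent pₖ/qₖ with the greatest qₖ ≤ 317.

2786/197

√200 = [14; 7, 28, …] (period length 2).
Convergents:
  p_0/q_0 = 14/1
  p_1/q_1 = 99/7
  p_2/q_2 = 2786/197
  p_3/q_3 = 19601/1386
q_2 = 197 ≤ 317 < 1386 = q_3, so the answer is 2786/197.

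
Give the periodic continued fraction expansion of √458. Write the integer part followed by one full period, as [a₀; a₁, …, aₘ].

[21; 2, 2, 42]

a₀ = ⌊√458⌋ = 21.
With m₀=0, d₀=1 and mₖ₊₁ = dₖaₖ − mₖ, dₖ₊₁ = (n − mₖ₊₁²)/dₖ, aₖ₊₁ = ⌊(a₀+mₖ₊₁)/dₖ₊₁⌋:
  k=1: m=21, d=17, a=2
  k=2: m=13, d=17, a=2
  k=3: m=21, d=1, a=42
d=1 and a=2a₀=42 at k=3, so the next step gives (m, d) = (21, 17) again — its k=1 value — and the period has length 3.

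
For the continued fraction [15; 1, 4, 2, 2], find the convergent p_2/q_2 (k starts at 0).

Using pₖ = aₖpₖ₋₁ + pₖ₋₂, qₖ = aₖqₖ₋₁ + qₖ₋₂ (with p₋₁=1, p₋₂=0, q₋₁=0, q₋₂=1):
  k=0: a=15, p=15, q=1
  k=1: a=1, p=16, q=1
  k=2: a=4, p=79, q=5

79/5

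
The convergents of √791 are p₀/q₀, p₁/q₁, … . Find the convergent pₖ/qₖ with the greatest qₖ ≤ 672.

12628/449

√791 = [28; 8, 56, …] (period length 2).
Convergents:
  p_0/q_0 = 28/1
  p_1/q_1 = 225/8
  p_2/q_2 = 12628/449
  p_3/q_3 = 101249/3600
q_2 = 449 ≤ 672 < 3600 = q_3, so the answer is 12628/449.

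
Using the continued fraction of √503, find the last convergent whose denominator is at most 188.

√503 = [22; 2, 2, 1, 21, 1, 2, 2, 44, …] (period length 8).
Convergents:
  p_0/q_0 = 22/1
  p_1/q_1 = 45/2
  p_2/q_2 = 112/5
  p_3/q_3 = 157/7
  p_4/q_4 = 3409/152
  p_5/q_5 = 3566/159
  p_6/q_6 = 10541/470
q_5 = 159 ≤ 188 < 470 = q_6, so the answer is 3566/159.

3566/159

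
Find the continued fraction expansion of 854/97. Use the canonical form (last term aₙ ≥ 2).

854 = 8×97 + 78
97 = 1×78 + 19
78 = 4×19 + 2
19 = 9×2 + 1
2 = 2×1 + 0  (stop)
So 854/97 = [8; 1, 4, 9, 2].

[8; 1, 4, 9, 2]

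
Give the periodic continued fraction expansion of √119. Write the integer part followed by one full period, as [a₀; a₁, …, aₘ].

a₀ = ⌊√119⌋ = 10.
With m₀=0, d₀=1 and mₖ₊₁ = dₖaₖ − mₖ, dₖ₊₁ = (n − mₖ₊₁²)/dₖ, aₖ₊₁ = ⌊(a₀+mₖ₊₁)/dₖ₊₁⌋:
  k=1: m=10, d=19, a=1
  k=2: m=9, d=2, a=9
  k=3: m=9, d=19, a=1
  k=4: m=10, d=1, a=20
d=1 and a=2a₀=20 at k=4, so the next step gives (m, d) = (10, 19) again — its k=1 value — and the period has length 4.

[10; 1, 9, 1, 20]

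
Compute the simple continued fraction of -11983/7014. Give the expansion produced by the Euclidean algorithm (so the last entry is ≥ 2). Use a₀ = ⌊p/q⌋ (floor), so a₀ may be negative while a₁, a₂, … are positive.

-11983 = -2*7014 + 2045
7014 = 3*2045 + 879
2045 = 2*879 + 287
879 = 3*287 + 18
287 = 15*18 + 17
18 = 1*17 + 1
17 = 17*1 + 0  (stop)
So -11983/7014 = [-2; 3, 2, 3, 15, 1, 17].

[-2; 3, 2, 3, 15, 1, 17]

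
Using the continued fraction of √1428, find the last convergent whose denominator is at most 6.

189/5

√1428 = [37; 1, 3, 1, 2, 1, 3, 1, 74, …] (period length 8).
Convergents:
  p_0/q_0 = 37/1
  p_1/q_1 = 38/1
  p_2/q_2 = 151/4
  p_3/q_3 = 189/5
  p_4/q_4 = 529/14
q_3 = 5 ≤ 6 < 14 = q_4, so the answer is 189/5.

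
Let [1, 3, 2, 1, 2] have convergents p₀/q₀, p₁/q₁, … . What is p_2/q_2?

Using pₖ = aₖpₖ₋₁ + pₖ₋₂, qₖ = aₖqₖ₋₁ + qₖ₋₂ (with p₋₁=1, p₋₂=0, q₋₁=0, q₋₂=1):
  k=0: a=1, p=1, q=1
  k=1: a=3, p=4, q=3
  k=2: a=2, p=9, q=7

9/7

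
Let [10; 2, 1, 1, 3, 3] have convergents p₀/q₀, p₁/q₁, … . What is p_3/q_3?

Using pₖ = aₖpₖ₋₁ + pₖ₋₂, qₖ = aₖqₖ₋₁ + qₖ₋₂ (with p₋₁=1, p₋₂=0, q₋₁=0, q₋₂=1):
  k=0: a=10, p=10, q=1
  k=1: a=2, p=21, q=2
  k=2: a=1, p=31, q=3
  k=3: a=1, p=52, q=5

52/5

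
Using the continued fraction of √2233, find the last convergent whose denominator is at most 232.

10207/216

√2233 = [47; 3, 1, 12, 1, 3, 94, …] (period length 6).
Convergents:
  p_0/q_0 = 47/1
  p_1/q_1 = 142/3
  p_2/q_2 = 189/4
  p_3/q_3 = 2410/51
  p_4/q_4 = 2599/55
  p_5/q_5 = 10207/216
  p_6/q_6 = 962057/20359
q_5 = 216 ≤ 232 < 20359 = q_6, so the answer is 10207/216.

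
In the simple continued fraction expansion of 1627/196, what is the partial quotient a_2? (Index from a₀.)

1627 = 8·196 + 59   →  a_0 = 8
196 = 3·59 + 19   →  a_1 = 3
59 = 3·19 + 2   →  a_2 = 3

3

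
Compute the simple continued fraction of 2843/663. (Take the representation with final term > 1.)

[4; 3, 2, 8, 5, 2]

2843 = 4·663 + 191
663 = 3·191 + 90
191 = 2·90 + 11
90 = 8·11 + 2
11 = 5·2 + 1
2 = 2·1 + 0  (stop)
So 2843/663 = [4; 3, 2, 8, 5, 2].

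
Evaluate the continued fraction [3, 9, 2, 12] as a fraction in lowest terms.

Fold from the inside: start with 12/1.
  2 + 1/12 = 25/12
  9 + 12/25 = 237/25
  3 + 25/237 = 736/237

736/237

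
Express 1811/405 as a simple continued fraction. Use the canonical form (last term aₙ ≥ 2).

1811 = 4·405 + 191
405 = 2·191 + 23
191 = 8·23 + 7
23 = 3·7 + 2
7 = 3·2 + 1
2 = 2·1 + 0  (stop)
So 1811/405 = [4; 2, 8, 3, 3, 2].

[4; 2, 8, 3, 3, 2]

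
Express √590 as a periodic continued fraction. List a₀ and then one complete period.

a₀ = ⌊√590⌋ = 24.

[24; 3, 2, 4, 2, 3, 48]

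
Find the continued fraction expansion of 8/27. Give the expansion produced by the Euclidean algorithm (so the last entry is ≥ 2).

8 = 0*27 + 8
27 = 3*8 + 3
8 = 2*3 + 2
3 = 1*2 + 1
2 = 2*1 + 0  (stop)
So 8/27 = [0; 3, 2, 1, 2].

[0; 3, 2, 1, 2]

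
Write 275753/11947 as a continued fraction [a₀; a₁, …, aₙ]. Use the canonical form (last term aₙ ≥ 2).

[23; 12, 3, 2, 3, 3, 12]

275753 = 23*11947 + 972
11947 = 12*972 + 283
972 = 3*283 + 123
283 = 2*123 + 37
123 = 3*37 + 12
37 = 3*12 + 1
12 = 12*1 + 0  (stop)
So 275753/11947 = [23; 12, 3, 2, 3, 3, 12].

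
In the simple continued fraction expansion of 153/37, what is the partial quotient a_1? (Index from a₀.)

153 = 4·37 + 5   →  a_0 = 4
37 = 7·5 + 2   →  a_1 = 7

7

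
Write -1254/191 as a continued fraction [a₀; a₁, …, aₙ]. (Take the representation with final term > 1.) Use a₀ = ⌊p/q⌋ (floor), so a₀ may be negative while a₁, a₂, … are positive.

[-7; 2, 3, 3, 8]

-1254 = -7*191 + 83
191 = 2*83 + 25
83 = 3*25 + 8
25 = 3*8 + 1
8 = 8*1 + 0  (stop)
So -1254/191 = [-7; 2, 3, 3, 8].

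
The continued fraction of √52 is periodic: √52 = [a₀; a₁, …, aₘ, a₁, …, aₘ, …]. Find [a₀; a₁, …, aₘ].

[7; 4, 1, 2, 1, 4, 14]

a₀ = ⌊√52⌋ = 7.
With m₀=0, d₀=1 and mₖ₊₁ = dₖaₖ − mₖ, dₖ₊₁ = (n − mₖ₊₁²)/dₖ, aₖ₊₁ = ⌊(a₀+mₖ₊₁)/dₖ₊₁⌋:
  k=1: m=7, d=3, a=4
  k=2: m=5, d=9, a=1
  k=3: m=4, d=4, a=2
  k=4: m=4, d=9, a=1
  k=5: m=5, d=3, a=4
  k=6: m=7, d=1, a=14
d=1 and a=2a₀=14 at k=6, so the next step gives (m, d) = (7, 3) again — its k=1 value — and the period has length 6.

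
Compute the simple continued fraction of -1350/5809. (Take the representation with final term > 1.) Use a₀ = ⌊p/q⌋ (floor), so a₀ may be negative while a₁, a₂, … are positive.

-1350 = -1*5809 + 4459
5809 = 1*4459 + 1350
4459 = 3*1350 + 409
1350 = 3*409 + 123
409 = 3*123 + 40
123 = 3*40 + 3
40 = 13*3 + 1
3 = 3*1 + 0  (stop)
So -1350/5809 = [-1; 1, 3, 3, 3, 3, 13, 3].

[-1; 1, 3, 3, 3, 3, 13, 3]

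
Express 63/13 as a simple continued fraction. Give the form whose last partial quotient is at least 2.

63 = 4·13 + 11
13 = 1·11 + 2
11 = 5·2 + 1
2 = 2·1 + 0  (stop)
So 63/13 = [4; 1, 5, 2].

[4; 1, 5, 2]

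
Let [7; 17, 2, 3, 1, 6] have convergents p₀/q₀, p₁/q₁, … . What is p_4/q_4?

1108/157

Using pₖ = aₖpₖ₋₁ + pₖ₋₂, qₖ = aₖqₖ₋₁ + qₖ₋₂ (with p₋₁=1, p₋₂=0, q₋₁=0, q₋₂=1):
  k=0: a=7, p=7, q=1
  k=1: a=17, p=120, q=17
  k=2: a=2, p=247, q=35
  k=3: a=3, p=861, q=122
  k=4: a=1, p=1108, q=157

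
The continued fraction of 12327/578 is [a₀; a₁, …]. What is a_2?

17

12327 = 21·578 + 189   →  a_0 = 21
578 = 3·189 + 11   →  a_1 = 3
189 = 17·11 + 2   →  a_2 = 17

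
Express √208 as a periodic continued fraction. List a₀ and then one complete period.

a₀ = ⌊√208⌋ = 14.
With m₀=0, d₀=1 and mₖ₊₁ = dₖaₖ − mₖ, dₖ₊₁ = (n − mₖ₊₁²)/dₖ, aₖ₊₁ = ⌊(a₀+mₖ₊₁)/dₖ₊₁⌋:
  k=1: m=14, d=12, a=2
  k=2: m=10, d=9, a=2
  k=3: m=8, d=16, a=1
  k=4: m=8, d=9, a=2
  k=5: m=10, d=12, a=2
  k=6: m=14, d=1, a=28
d=1 and a=2a₀=28 at k=6, so the next step gives (m, d) = (14, 12) again — its k=1 value — and the period has length 6.

[14; 2, 2, 1, 2, 2, 28]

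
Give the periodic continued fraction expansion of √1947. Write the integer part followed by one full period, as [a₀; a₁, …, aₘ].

a₀ = ⌊√1947⌋ = 44.
With m₀=0, d₀=1 and mₖ₊₁ = dₖaₖ − mₖ, dₖ₊₁ = (n − mₖ₊₁²)/dₖ, aₖ₊₁ = ⌊(a₀+mₖ₊₁)/dₖ₊₁⌋:
  k=1: m=44, d=11, a=8
  k=2: m=44, d=1, a=88
d=1 and a=2a₀=88 at k=2, so the next step gives (m, d) = (44, 11) again — its k=1 value — and the period has length 2.

[44; 8, 88]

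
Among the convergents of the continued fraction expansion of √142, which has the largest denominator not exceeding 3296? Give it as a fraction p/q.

37477/3145

√142 = [11; 1, 10, 1, 22, …] (period length 4).
Convergents:
  p_0/q_0 = 11/1
  p_1/q_1 = 12/1
  p_2/q_2 = 131/11
  p_3/q_3 = 143/12
  p_4/q_4 = 3277/275
  p_5/q_5 = 3420/287
  p_6/q_6 = 37477/3145
  p_7/q_7 = 40897/3432
q_6 = 3145 ≤ 3296 < 3432 = q_7, so the answer is 37477/3145.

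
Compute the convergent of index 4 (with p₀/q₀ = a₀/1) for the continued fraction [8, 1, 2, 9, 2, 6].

Using pₖ = aₖpₖ₋₁ + pₖ₋₂, qₖ = aₖqₖ₋₁ + qₖ₋₂ (with p₋₁=1, p₋₂=0, q₋₁=0, q₋₂=1):
  k=0: a=8, p=8, q=1
  k=1: a=1, p=9, q=1
  k=2: a=2, p=26, q=3
  k=3: a=9, p=243, q=28
  k=4: a=2, p=512, q=59

512/59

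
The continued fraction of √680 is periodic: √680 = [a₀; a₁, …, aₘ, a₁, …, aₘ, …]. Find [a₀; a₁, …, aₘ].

a₀ = ⌊√680⌋ = 26.

[26; 13, 52]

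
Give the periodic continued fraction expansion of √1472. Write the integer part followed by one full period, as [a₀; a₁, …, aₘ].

[38; 2, 1, 2, 1, 2, 76]

a₀ = ⌊√1472⌋ = 38.
With m₀=0, d₀=1 and mₖ₊₁ = dₖaₖ − mₖ, dₖ₊₁ = (n − mₖ₊₁²)/dₖ, aₖ₊₁ = ⌊(a₀+mₖ₊₁)/dₖ₊₁⌋:
  k=1: m=38, d=28, a=2
  k=2: m=18, d=41, a=1
  k=3: m=23, d=23, a=2
  k=4: m=23, d=41, a=1
  k=5: m=18, d=28, a=2
  k=6: m=38, d=1, a=76
d=1 and a=2a₀=76 at k=6, so the next step gives (m, d) = (38, 28) again — its k=1 value — and the period has length 6.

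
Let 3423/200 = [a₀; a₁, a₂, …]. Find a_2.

1

3423 = 17·200 + 23   →  a_0 = 17
200 = 8·23 + 16   →  a_1 = 8
23 = 1·16 + 7   →  a_2 = 1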